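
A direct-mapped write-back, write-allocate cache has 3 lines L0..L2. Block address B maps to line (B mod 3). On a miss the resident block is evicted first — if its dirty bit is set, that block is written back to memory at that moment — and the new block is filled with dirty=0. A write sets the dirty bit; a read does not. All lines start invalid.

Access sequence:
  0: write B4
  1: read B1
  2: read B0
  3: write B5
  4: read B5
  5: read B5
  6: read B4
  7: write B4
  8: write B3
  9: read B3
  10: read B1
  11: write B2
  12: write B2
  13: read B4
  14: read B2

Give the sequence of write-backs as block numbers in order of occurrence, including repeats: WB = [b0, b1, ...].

0: W B4 → L1 miss [D]
1: R B1 → L1 miss wb→B4 [-]
2: R B0 → L0 miss [-]
3: W B5 → L2 miss [D]
4: R B5 → L2 hit [D]
5: R B5 → L2 hit [D]
6: R B4 → L1 miss [-]
7: W B4 → L1 hit [D]
8: W B3 → L0 miss [D]
9: R B3 → L0 hit [D]
10: R B1 → L1 miss wb→B4 [-]
11: W B2 → L2 miss wb→B5 [D]
12: W B2 → L2 hit [D]
13: R B4 → L1 miss [-]
14: R B2 → L2 hit [D]

WB = [4, 4, 5]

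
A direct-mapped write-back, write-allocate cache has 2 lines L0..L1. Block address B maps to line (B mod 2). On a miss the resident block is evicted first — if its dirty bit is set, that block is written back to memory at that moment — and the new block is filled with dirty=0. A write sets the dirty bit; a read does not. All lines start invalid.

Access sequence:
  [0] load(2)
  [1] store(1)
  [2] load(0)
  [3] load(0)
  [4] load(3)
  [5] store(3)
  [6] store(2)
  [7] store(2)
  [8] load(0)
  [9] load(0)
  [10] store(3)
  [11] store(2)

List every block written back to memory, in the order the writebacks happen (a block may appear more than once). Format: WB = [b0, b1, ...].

0: R B2 -> L0 miss  d=-]
1: W B1 -> L1 miss  d=D]
2: R B0 -> L0 miss  d=-]
3: R B0 -> L0 hit  d=-]
4: R B3 -> L1 miss wb->B1  d=-]
5: W B3 -> L1 hit  d=D]
6: W B2 -> L0 miss  d=D]
7: W B2 -> L0 hit  d=D]
8: R B0 -> L0 miss wb->B2  d=-]
9: R B0 -> L0 hit  d=-]
10: W B3 -> L1 hit  d=D]
11: W B2 -> L0 miss  d=D]

WB = [1, 2]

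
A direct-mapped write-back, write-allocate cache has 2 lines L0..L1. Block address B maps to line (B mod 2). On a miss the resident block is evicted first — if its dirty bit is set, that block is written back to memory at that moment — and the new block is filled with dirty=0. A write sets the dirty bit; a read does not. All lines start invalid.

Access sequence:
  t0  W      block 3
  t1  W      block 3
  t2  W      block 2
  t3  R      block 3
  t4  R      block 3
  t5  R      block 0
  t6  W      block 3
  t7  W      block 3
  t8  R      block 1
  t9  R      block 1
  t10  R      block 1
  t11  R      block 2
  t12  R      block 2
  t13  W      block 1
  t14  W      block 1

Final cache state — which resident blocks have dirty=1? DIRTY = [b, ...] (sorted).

  0 | W B3 → L1 miss [D]
  1 | W B3 → L1 hit [D]
  2 | W B2 → L0 miss [D]
  3 | R B3 → L1 hit [D]
  4 | R B3 → L1 hit [D]
  5 | R B0 → L0 miss wb→B2 [-]
  6 | W B3 → L1 hit [D]
  7 | W B3 → L1 hit [D]
  8 | R B1 → L1 miss wb→B3 [-]
  9 | R B1 → L1 hit [-]
  10 | R B1 → L1 hit [-]
  11 | R B2 → L0 miss [-]
  12 | R B2 → L0 hit [-]
  13 | W B1 → L1 hit [D]
  14 | W B1 → L1 hit [D]

DIRTY = [1]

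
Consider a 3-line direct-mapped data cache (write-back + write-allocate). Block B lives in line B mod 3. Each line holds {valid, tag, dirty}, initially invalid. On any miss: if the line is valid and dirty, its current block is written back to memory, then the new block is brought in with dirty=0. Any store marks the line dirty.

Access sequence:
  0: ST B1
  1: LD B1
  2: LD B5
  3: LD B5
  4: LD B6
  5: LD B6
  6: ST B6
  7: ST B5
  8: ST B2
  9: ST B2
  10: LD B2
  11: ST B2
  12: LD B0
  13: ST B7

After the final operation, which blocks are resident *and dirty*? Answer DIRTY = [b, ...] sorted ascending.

0: W B1 -> L1 miss  d=D]
1: R B1 -> L1 hit  d=D]
2: R B5 -> L2 miss  d=-]
3: R B5 -> L2 hit  d=-]
4: R B6 -> L0 miss  d=-]
5: R B6 -> L0 hit  d=-]
6: W B6 -> L0 hit  d=D]
7: W B5 -> L2 hit  d=D]
8: W B2 -> L2 miss wb->B5  d=D]
9: W B2 -> L2 hit  d=D]
10: R B2 -> L2 hit  d=D]
11: W B2 -> L2 hit  d=D]
12: R B0 -> L0 miss wb->B6  d=-]
13: W B7 -> L1 miss wb->B1  d=D]

DIRTY = [2, 7]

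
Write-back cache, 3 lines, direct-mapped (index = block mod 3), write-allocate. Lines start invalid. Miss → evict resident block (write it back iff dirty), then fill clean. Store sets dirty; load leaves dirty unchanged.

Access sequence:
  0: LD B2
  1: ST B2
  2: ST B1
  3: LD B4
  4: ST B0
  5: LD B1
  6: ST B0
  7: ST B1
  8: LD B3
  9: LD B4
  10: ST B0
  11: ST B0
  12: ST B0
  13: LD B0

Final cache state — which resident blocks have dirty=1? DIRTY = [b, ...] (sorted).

DIRTY = [0, 2]

  0 | R B2 → L2 miss [-]
  1 | W B2 → L2 hit [D]
  2 | W B1 → L1 miss [D]
  3 | R B4 → L1 miss wb→B1 [-]
  4 | W B0 → L0 miss [D]
  5 | R B1 → L1 miss [-]
  6 | W B0 → L0 hit [D]
  7 | W B1 → L1 hit [D]
  8 | R B3 → L0 miss wb→B0 [-]
  9 | R B4 → L1 miss wb→B1 [-]
  10 | W B0 → L0 miss [D]
  11 | W B0 → L0 hit [D]
  12 | W B0 → L0 hit [D]
  13 | R B0 → L0 hit [D]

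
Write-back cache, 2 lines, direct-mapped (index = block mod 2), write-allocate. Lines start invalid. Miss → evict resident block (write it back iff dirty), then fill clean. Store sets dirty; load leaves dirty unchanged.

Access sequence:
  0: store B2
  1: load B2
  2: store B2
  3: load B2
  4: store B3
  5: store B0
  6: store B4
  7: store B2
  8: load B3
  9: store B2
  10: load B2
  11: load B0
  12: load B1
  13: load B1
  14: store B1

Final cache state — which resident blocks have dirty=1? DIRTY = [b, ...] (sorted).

0: W B2 -> L0 miss  d=D]
1: R B2 -> L0 hit  d=D]
2: W B2 -> L0 hit  d=D]
3: R B2 -> L0 hit  d=D]
4: W B3 -> L1 miss  d=D]
5: W B0 -> L0 miss wb->B2  d=D]
6: W B4 -> L0 miss wb->B0  d=D]
7: W B2 -> L0 miss wb->B4  d=D]
8: R B3 -> L1 hit  d=D]
9: W B2 -> L0 hit  d=D]
10: R B2 -> L0 hit  d=D]
11: R B0 -> L0 miss wb->B2  d=-]
12: R B1 -> L1 miss wb->B3  d=-]
13: R B1 -> L1 hit  d=-]
14: W B1 -> L1 hit  d=D]

DIRTY = [1]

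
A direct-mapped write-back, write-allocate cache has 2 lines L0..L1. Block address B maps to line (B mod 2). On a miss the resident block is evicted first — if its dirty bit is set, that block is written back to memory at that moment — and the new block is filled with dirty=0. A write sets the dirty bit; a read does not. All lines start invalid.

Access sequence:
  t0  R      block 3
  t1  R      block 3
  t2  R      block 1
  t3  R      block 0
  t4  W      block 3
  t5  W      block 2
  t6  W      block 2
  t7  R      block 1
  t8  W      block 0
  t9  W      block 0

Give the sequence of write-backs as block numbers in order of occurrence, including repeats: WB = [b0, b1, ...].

WB = [3, 2]

  0 | R B3 → L1 miss [-]
  1 | R B3 → L1 hit [-]
  2 | R B1 → L1 miss [-]
  3 | R B0 → L0 miss [-]
  4 | W B3 → L1 miss [D]
  5 | W B2 → L0 miss [D]
  6 | W B2 → L0 hit [D]
  7 | R B1 → L1 miss wb→B3 [-]
  8 | W B0 → L0 miss wb→B2 [D]
  9 | W B0 → L0 hit [D]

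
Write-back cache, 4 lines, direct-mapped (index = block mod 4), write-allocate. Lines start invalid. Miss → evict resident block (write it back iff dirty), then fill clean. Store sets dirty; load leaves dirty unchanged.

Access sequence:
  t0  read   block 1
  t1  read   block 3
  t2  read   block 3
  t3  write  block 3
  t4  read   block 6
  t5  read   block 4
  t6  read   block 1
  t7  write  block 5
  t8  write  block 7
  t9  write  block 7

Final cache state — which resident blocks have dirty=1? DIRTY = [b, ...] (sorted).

  0 | R B1 → L1 miss [-]
  1 | R B3 → L3 miss [-]
  2 | R B3 → L3 hit [-]
  3 | W B3 → L3 hit [D]
  4 | R B6 → L2 miss [-]
  5 | R B4 → L0 miss [-]
  6 | R B1 → L1 hit [-]
  7 | W B5 → L1 miss [D]
  8 | W B7 → L3 miss wb→B3 [D]
  9 | W B7 → L3 hit [D]

DIRTY = [5, 7]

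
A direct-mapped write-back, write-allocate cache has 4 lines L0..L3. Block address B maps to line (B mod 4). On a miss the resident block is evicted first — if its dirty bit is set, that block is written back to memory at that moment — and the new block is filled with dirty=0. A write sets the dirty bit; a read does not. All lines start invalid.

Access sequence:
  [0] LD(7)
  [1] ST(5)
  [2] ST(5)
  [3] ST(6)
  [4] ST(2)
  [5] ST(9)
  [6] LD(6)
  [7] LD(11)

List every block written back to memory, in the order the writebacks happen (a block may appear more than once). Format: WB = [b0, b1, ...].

WB = [6, 5, 2]

0: R B7 -> L3 miss  d=-]
1: W B5 -> L1 miss  d=D]
2: W B5 -> L1 hit  d=D]
3: W B6 -> L2 miss  d=D]
4: W B2 -> L2 miss wb->B6  d=D]
5: W B9 -> L1 miss wb->B5  d=D]
6: R B6 -> L2 miss wb->B2  d=-]
7: R B11 -> L3 miss  d=-]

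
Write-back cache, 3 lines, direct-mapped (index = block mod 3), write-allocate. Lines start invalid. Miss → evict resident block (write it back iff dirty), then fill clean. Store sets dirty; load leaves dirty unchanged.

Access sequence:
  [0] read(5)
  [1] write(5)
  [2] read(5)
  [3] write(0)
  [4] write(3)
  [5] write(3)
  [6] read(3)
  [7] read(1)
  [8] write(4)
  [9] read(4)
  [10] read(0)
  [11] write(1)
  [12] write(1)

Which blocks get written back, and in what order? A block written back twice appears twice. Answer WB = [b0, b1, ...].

WB = [0, 3, 4]

  0 | R B5 → L2 miss [-]
  1 | W B5 → L2 hit [D]
  2 | R B5 → L2 hit [D]
  3 | W B0 → L0 miss [D]
  4 | W B3 → L0 miss wb→B0 [D]
  5 | W B3 → L0 hit [D]
  6 | R B3 → L0 hit [D]
  7 | R B1 → L1 miss [-]
  8 | W B4 → L1 miss [D]
  9 | R B4 → L1 hit [D]
  10 | R B0 → L0 miss wb→B3 [-]
  11 | W B1 → L1 miss wb→B4 [D]
  12 | W B1 → L1 hit [D]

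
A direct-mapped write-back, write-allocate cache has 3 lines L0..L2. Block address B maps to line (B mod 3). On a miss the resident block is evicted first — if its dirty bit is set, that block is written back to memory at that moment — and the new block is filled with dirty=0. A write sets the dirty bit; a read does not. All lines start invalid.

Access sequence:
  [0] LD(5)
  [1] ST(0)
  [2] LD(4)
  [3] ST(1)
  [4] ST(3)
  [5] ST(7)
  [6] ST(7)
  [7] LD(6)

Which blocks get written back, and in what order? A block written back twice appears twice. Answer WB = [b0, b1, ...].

0: R B5 → L2 miss [-]
1: W B0 → L0 miss [D]
2: R B4 → L1 miss [-]
3: W B1 → L1 miss [D]
4: W B3 → L0 miss wb→B0 [D]
5: W B7 → L1 miss wb→B1 [D]
6: W B7 → L1 hit [D]
7: R B6 → L0 miss wb→B3 [-]

WB = [0, 1, 3]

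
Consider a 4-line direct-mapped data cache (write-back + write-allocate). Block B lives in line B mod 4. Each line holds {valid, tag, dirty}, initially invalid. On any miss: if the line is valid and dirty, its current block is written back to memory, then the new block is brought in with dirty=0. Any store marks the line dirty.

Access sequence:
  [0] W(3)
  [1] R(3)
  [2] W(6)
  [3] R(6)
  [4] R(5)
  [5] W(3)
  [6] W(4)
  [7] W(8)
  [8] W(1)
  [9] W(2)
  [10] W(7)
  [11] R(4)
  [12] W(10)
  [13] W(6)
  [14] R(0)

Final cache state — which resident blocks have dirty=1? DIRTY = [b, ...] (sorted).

DIRTY = [1, 6, 7]

  0 | W B3 → L3 miss [D]
  1 | R B3 → L3 hit [D]
  2 | W B6 → L2 miss [D]
  3 | R B6 → L2 hit [D]
  4 | R B5 → L1 miss [-]
  5 | W B3 → L3 hit [D]
  6 | W B4 → L0 miss [D]
  7 | W B8 → L0 miss wb→B4 [D]
  8 | W B1 → L1 miss [D]
  9 | W B2 → L2 miss wb→B6 [D]
  10 | W B7 → L3 miss wb→B3 [D]
  11 | R B4 → L0 miss wb→B8 [-]
  12 | W B10 → L2 miss wb→B2 [D]
  13 | W B6 → L2 miss wb→B10 [D]
  14 | R B0 → L0 miss [-]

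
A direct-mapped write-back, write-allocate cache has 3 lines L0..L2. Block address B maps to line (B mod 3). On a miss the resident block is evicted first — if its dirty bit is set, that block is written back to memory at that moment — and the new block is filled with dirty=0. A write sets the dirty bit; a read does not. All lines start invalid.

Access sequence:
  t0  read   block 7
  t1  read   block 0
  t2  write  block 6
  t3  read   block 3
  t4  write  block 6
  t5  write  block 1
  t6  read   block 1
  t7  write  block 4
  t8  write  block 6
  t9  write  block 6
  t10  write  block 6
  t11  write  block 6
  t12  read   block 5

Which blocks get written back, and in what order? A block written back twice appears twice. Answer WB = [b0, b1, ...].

  0 | R B7 → L1 miss [-]
  1 | R B0 → L0 miss [-]
  2 | W B6 → L0 miss [D]
  3 | R B3 → L0 miss wb→B6 [-]
  4 | W B6 → L0 miss [D]
  5 | W B1 → L1 miss [D]
  6 | R B1 → L1 hit [D]
  7 | W B4 → L1 miss wb→B1 [D]
  8 | W B6 → L0 hit [D]
  9 | W B6 → L0 hit [D]
  10 | W B6 → L0 hit [D]
  11 | W B6 → L0 hit [D]
  12 | R B5 → L2 miss [-]

WB = [6, 1]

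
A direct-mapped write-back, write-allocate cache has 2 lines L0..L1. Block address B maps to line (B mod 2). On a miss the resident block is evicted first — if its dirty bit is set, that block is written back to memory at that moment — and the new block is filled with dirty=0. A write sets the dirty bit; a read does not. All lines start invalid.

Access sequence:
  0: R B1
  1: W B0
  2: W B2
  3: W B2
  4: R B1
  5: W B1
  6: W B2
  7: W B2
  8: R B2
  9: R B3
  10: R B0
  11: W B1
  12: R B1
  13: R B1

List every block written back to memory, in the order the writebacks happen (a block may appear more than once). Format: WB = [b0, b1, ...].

0: R B1 -> L1 miss  d=-]
1: W B0 -> L0 miss  d=D]
2: W B2 -> L0 miss wb->B0  d=D]
3: W B2 -> L0 hit  d=D]
4: R B1 -> L1 hit  d=-]
5: W B1 -> L1 hit  d=D]
6: W B2 -> L0 hit  d=D]
7: W B2 -> L0 hit  d=D]
8: R B2 -> L0 hit  d=D]
9: R B3 -> L1 miss wb->B1  d=-]
10: R B0 -> L0 miss wb->B2  d=-]
11: W B1 -> L1 miss  d=D]
12: R B1 -> L1 hit  d=D]
13: R B1 -> L1 hit  d=D]

WB = [0, 1, 2]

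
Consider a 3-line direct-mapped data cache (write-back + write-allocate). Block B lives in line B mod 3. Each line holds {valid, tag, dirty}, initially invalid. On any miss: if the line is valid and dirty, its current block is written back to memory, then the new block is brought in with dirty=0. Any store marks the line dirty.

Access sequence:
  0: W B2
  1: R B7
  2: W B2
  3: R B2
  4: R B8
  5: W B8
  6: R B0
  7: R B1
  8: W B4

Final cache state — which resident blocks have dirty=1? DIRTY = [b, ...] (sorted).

DIRTY = [4, 8]

0: W B2 -> L2 miss  d=D]
1: R B7 -> L1 miss  d=-]
2: W B2 -> L2 hit  d=D]
3: R B2 -> L2 hit  d=D]
4: R B8 -> L2 miss wb->B2  d=-]
5: W B8 -> L2 hit  d=D]
6: R B0 -> L0 miss  d=-]
7: R B1 -> L1 miss  d=-]
8: W B4 -> L1 miss  d=D]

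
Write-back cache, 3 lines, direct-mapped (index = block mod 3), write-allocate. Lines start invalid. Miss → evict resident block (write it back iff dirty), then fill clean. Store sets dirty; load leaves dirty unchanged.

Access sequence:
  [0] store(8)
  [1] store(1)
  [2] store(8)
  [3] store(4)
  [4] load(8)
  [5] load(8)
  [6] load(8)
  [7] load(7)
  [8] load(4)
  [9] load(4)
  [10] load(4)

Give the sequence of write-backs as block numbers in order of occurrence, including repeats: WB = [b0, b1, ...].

WB = [1, 4]

0: W B8 → L2 miss [D]
1: W B1 → L1 miss [D]
2: W B8 → L2 hit [D]
3: W B4 → L1 miss wb→B1 [D]
4: R B8 → L2 hit [D]
5: R B8 → L2 hit [D]
6: R B8 → L2 hit [D]
7: R B7 → L1 miss wb→B4 [-]
8: R B4 → L1 miss [-]
9: R B4 → L1 hit [-]
10: R B4 → L1 hit [-]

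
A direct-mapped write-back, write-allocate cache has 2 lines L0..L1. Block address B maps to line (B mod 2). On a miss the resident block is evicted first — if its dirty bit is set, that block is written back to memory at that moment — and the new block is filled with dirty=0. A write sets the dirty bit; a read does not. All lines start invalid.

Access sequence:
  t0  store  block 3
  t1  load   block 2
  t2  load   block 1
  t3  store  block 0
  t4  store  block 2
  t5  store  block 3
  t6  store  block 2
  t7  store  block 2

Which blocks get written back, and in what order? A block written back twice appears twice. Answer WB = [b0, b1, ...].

  0 | W B3 → L1 miss [D]
  1 | R B2 → L0 miss [-]
  2 | R B1 → L1 miss wb→B3 [-]
  3 | W B0 → L0 miss [D]
  4 | W B2 → L0 miss wb→B0 [D]
  5 | W B3 → L1 miss [D]
  6 | W B2 → L0 hit [D]
  7 | W B2 → L0 hit [D]

WB = [3, 0]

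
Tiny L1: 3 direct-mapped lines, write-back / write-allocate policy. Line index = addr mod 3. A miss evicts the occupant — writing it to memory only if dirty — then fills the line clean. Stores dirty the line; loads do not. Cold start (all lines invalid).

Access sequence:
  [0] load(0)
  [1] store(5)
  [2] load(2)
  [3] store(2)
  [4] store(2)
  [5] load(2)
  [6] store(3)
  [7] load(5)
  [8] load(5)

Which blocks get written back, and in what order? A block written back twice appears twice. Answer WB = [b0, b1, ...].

0: R B0 → L0 miss [-]
1: W B5 → L2 miss [D]
2: R B2 → L2 miss wb→B5 [-]
3: W B2 → L2 hit [D]
4: W B2 → L2 hit [D]
5: R B2 → L2 hit [D]
6: W B3 → L0 miss [D]
7: R B5 → L2 miss wb→B2 [-]
8: R B5 → L2 hit [-]

WB = [5, 2]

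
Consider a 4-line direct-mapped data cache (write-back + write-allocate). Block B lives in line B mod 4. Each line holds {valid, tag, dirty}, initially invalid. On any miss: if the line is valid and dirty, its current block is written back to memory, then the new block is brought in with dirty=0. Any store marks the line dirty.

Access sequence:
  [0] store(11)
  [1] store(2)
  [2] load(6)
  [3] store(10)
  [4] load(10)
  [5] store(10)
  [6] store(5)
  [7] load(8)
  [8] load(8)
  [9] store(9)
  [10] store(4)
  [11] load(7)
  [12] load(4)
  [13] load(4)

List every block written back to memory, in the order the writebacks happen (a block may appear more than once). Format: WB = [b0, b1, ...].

0: W B11 → L3 miss [D]
1: W B2 → L2 miss [D]
2: R B6 → L2 miss wb→B2 [-]
3: W B10 → L2 miss [D]
4: R B10 → L2 hit [D]
5: W B10 → L2 hit [D]
6: W B5 → L1 miss [D]
7: R B8 → L0 miss [-]
8: R B8 → L0 hit [-]
9: W B9 → L1 miss wb→B5 [D]
10: W B4 → L0 miss [D]
11: R B7 → L3 miss wb→B11 [-]
12: R B4 → L0 hit [D]
13: R B4 → L0 hit [D]

WB = [2, 5, 11]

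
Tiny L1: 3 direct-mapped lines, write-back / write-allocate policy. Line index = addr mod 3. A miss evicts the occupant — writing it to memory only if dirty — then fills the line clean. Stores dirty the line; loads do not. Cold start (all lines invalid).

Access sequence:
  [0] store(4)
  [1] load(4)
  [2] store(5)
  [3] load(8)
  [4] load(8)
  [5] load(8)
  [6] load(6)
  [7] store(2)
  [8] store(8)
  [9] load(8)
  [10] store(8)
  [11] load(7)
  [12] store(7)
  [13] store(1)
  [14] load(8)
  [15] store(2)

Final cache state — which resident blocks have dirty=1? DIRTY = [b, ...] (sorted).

  0 | W B4 → L1 miss [D]
  1 | R B4 → L1 hit [D]
  2 | W B5 → L2 miss [D]
  3 | R B8 → L2 miss wb→B5 [-]
  4 | R B8 → L2 hit [-]
  5 | R B8 → L2 hit [-]
  6 | R B6 → L0 miss [-]
  7 | W B2 → L2 miss [D]
  8 | W B8 → L2 miss wb→B2 [D]
  9 | R B8 → L2 hit [D]
  10 | W B8 → L2 hit [D]
  11 | R B7 → L1 miss wb→B4 [-]
  12 | W B7 → L1 hit [D]
  13 | W B1 → L1 miss wb→B7 [D]
  14 | R B8 → L2 hit [D]
  15 | W B2 → L2 miss wb→B8 [D]

DIRTY = [1, 2]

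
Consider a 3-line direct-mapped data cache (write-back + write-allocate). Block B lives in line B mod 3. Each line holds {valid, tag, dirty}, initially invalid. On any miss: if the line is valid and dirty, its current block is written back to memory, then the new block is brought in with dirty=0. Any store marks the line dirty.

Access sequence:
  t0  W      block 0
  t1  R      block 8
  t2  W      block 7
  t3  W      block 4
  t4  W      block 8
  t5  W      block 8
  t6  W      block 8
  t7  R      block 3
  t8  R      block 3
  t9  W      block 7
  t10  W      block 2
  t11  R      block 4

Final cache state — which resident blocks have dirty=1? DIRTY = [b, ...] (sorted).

0: W B0 → L0 miss [D]
1: R B8 → L2 miss [-]
2: W B7 → L1 miss [D]
3: W B4 → L1 miss wb→B7 [D]
4: W B8 → L2 hit [D]
5: W B8 → L2 hit [D]
6: W B8 → L2 hit [D]
7: R B3 → L0 miss wb→B0 [-]
8: R B3 → L0 hit [-]
9: W B7 → L1 miss wb→B4 [D]
10: W B2 → L2 miss wb→B8 [D]
11: R B4 → L1 miss wb→B7 [-]

DIRTY = [2]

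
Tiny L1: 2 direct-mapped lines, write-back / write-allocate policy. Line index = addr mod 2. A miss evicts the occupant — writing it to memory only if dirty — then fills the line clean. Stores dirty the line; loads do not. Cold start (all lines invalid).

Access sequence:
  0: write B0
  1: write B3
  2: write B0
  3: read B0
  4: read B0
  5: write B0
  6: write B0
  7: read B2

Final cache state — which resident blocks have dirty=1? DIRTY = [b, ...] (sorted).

0: W B0 -> L0 miss  d=D]
1: W B3 -> L1 miss  d=D]
2: W B0 -> L0 hit  d=D]
3: R B0 -> L0 hit  d=D]
4: R B0 -> L0 hit  d=D]
5: W B0 -> L0 hit  d=D]
6: W B0 -> L0 hit  d=D]
7: R B2 -> L0 miss wb->B0  d=-]

DIRTY = [3]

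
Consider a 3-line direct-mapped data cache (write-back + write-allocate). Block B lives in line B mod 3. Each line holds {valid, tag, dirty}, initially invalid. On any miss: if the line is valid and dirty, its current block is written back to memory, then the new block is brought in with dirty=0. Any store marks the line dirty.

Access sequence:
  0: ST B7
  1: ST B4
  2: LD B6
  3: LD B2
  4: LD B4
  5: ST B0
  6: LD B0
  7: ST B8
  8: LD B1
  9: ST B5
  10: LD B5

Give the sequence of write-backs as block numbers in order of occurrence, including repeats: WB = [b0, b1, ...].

WB = [7, 4, 8]

  0 | W B7 → L1 miss [D]
  1 | W B4 → L1 miss wb→B7 [D]
  2 | R B6 → L0 miss [-]
  3 | R B2 → L2 miss [-]
  4 | R B4 → L1 hit [D]
  5 | W B0 → L0 miss [D]
  6 | R B0 → L0 hit [D]
  7 | W B8 → L2 miss [D]
  8 | R B1 → L1 miss wb→B4 [-]
  9 | W B5 → L2 miss wb→B8 [D]
  10 | R B5 → L2 hit [D]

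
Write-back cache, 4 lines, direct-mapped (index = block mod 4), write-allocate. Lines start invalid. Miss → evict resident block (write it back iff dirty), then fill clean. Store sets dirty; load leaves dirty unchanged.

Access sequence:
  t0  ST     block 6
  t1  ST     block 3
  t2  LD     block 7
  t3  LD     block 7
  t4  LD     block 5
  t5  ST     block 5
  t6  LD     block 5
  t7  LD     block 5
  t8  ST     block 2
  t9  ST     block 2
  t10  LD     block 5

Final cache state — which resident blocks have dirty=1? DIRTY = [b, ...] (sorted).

0: W B6 → L2 miss [D]
1: W B3 → L3 miss [D]
2: R B7 → L3 miss wb→B3 [-]
3: R B7 → L3 hit [-]
4: R B5 → L1 miss [-]
5: W B5 → L1 hit [D]
6: R B5 → L1 hit [D]
7: R B5 → L1 hit [D]
8: W B2 → L2 miss wb→B6 [D]
9: W B2 → L2 hit [D]
10: R B5 → L1 hit [D]

DIRTY = [2, 5]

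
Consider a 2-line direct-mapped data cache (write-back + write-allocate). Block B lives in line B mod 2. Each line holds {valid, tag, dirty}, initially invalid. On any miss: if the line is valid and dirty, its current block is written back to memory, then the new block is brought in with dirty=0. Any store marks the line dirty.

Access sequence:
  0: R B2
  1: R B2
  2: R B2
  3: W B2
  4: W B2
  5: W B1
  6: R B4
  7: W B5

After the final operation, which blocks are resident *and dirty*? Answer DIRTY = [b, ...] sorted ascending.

DIRTY = [5]

  0 | R B2 → L0 miss [-]
  1 | R B2 → L0 hit [-]
  2 | R B2 → L0 hit [-]
  3 | W B2 → L0 hit [D]
  4 | W B2 → L0 hit [D]
  5 | W B1 → L1 miss [D]
  6 | R B4 → L0 miss wb→B2 [-]
  7 | W B5 → L1 miss wb→B1 [D]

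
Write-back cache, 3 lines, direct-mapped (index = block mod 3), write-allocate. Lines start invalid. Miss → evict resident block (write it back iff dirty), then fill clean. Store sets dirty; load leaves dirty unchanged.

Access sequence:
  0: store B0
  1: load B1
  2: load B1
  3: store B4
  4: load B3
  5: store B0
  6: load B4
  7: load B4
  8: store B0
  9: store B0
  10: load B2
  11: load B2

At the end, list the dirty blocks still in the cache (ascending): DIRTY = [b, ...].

DIRTY = [0, 4]

  0 | W B0 → L0 miss [D]
  1 | R B1 → L1 miss [-]
  2 | R B1 → L1 hit [-]
  3 | W B4 → L1 miss [D]
  4 | R B3 → L0 miss wb→B0 [-]
  5 | W B0 → L0 miss [D]
  6 | R B4 → L1 hit [D]
  7 | R B4 → L1 hit [D]
  8 | W B0 → L0 hit [D]
  9 | W B0 → L0 hit [D]
  10 | R B2 → L2 miss [-]
  11 | R B2 → L2 hit [-]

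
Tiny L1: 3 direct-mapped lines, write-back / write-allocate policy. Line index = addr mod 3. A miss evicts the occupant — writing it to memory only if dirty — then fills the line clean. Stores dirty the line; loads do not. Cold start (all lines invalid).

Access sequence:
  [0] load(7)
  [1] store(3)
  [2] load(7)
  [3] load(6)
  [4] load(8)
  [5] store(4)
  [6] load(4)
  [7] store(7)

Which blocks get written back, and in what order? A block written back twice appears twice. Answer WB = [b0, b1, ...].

0: R B7 -> L1 miss  d=-]
1: W B3 -> L0 miss  d=D]
2: R B7 -> L1 hit  d=-]
3: R B6 -> L0 miss wb->B3  d=-]
4: R B8 -> L2 miss  d=-]
5: W B4 -> L1 miss  d=D]
6: R B4 -> L1 hit  d=D]
7: W B7 -> L1 miss wb->B4  d=D]

WB = [3, 4]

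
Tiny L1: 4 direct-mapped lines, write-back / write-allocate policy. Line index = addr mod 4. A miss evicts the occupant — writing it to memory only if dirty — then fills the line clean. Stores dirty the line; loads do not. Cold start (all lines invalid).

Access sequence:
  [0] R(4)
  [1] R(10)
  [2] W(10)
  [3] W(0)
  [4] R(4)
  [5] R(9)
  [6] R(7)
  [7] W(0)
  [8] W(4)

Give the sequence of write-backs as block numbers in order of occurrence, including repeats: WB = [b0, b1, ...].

WB = [0, 0]

  0 | R B4 → L0 miss [-]
  1 | R B10 → L2 miss [-]
  2 | W B10 → L2 hit [D]
  3 | W B0 → L0 miss [D]
  4 | R B4 → L0 miss wb→B0 [-]
  5 | R B9 → L1 miss [-]
  6 | R B7 → L3 miss [-]
  7 | W B0 → L0 miss [D]
  8 | W B4 → L0 miss wb→B0 [D]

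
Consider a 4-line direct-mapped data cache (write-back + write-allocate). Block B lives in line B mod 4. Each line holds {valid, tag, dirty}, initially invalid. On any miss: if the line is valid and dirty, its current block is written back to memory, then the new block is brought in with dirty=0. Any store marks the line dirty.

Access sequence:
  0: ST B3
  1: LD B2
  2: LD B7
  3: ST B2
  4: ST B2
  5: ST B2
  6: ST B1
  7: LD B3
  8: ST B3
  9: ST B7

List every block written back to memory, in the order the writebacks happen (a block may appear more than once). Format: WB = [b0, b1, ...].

WB = [3, 3]

  0 | W B3 → L3 miss [D]
  1 | R B2 → L2 miss [-]
  2 | R B7 → L3 miss wb→B3 [-]
  3 | W B2 → L2 hit [D]
  4 | W B2 → L2 hit [D]
  5 | W B2 → L2 hit [D]
  6 | W B1 → L1 miss [D]
  7 | R B3 → L3 miss [-]
  8 | W B3 → L3 hit [D]
  9 | W B7 → L3 miss wb→B3 [D]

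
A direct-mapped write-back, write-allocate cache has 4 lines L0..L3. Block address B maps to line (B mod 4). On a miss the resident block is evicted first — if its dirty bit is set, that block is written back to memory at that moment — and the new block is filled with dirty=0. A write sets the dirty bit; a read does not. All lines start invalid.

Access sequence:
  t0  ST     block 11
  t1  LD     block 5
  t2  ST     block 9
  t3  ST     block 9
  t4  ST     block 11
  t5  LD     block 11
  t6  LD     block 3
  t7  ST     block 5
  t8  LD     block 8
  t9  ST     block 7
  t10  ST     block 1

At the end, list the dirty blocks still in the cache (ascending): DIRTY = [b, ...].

0: W B11 → L3 miss [D]
1: R B5 → L1 miss [-]
2: W B9 → L1 miss [D]
3: W B9 → L1 hit [D]
4: W B11 → L3 hit [D]
5: R B11 → L3 hit [D]
6: R B3 → L3 miss wb→B11 [-]
7: W B5 → L1 miss wb→B9 [D]
8: R B8 → L0 miss [-]
9: W B7 → L3 miss [D]
10: W B1 → L1 miss wb→B5 [D]

DIRTY = [1, 7]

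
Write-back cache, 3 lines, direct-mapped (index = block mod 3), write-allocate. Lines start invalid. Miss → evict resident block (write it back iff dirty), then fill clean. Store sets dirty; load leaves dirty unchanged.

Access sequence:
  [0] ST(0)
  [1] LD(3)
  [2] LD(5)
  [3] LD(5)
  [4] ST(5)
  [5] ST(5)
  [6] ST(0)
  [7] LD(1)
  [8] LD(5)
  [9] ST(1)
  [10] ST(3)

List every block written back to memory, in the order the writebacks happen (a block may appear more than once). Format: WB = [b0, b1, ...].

  0 | W B0 → L0 miss [D]
  1 | R B3 → L0 miss wb→B0 [-]
  2 | R B5 → L2 miss [-]
  3 | R B5 → L2 hit [-]
  4 | W B5 → L2 hit [D]
  5 | W B5 → L2 hit [D]
  6 | W B0 → L0 miss [D]
  7 | R B1 → L1 miss [-]
  8 | R B5 → L2 hit [D]
  9 | W B1 → L1 hit [D]
  10 | W B3 → L0 miss wb→B0 [D]

WB = [0, 0]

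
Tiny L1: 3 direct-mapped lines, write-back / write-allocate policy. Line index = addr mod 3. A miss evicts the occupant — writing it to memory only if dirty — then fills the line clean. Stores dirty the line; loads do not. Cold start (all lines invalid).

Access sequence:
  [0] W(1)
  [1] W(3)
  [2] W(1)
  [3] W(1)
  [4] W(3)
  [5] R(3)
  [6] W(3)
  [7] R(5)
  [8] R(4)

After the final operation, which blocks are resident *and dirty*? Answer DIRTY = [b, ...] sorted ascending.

DIRTY = [3]

0: W B1 → L1 miss [D]
1: W B3 → L0 miss [D]
2: W B1 → L1 hit [D]
3: W B1 → L1 hit [D]
4: W B3 → L0 hit [D]
5: R B3 → L0 hit [D]
6: W B3 → L0 hit [D]
7: R B5 → L2 miss [-]
8: R B4 → L1 miss wb→B1 [-]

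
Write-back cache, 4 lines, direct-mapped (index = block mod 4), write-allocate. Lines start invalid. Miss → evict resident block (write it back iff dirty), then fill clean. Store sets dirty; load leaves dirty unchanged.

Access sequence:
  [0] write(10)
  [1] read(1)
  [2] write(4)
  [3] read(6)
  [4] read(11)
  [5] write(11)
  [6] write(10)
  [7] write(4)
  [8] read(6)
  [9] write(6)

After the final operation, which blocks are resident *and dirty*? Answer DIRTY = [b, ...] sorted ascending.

DIRTY = [4, 6, 11]

  0 | W B10 → L2 miss [D]
  1 | R B1 → L1 miss [-]
  2 | W B4 → L0 miss [D]
  3 | R B6 → L2 miss wb→B10 [-]
  4 | R B11 → L3 miss [-]
  5 | W B11 → L3 hit [D]
  6 | W B10 → L2 miss [D]
  7 | W B4 → L0 hit [D]
  8 | R B6 → L2 miss wb→B10 [-]
  9 | W B6 → L2 hit [D]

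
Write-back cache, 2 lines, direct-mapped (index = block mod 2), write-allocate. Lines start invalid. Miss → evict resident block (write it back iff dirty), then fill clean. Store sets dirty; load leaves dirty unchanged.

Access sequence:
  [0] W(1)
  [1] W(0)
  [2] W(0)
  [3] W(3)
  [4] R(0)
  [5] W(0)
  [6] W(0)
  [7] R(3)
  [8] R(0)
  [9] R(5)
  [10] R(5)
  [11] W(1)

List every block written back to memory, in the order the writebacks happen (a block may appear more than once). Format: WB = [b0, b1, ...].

WB = [1, 3]

0: W B1 -> L1 miss  d=D]
1: W B0 -> L0 miss  d=D]
2: W B0 -> L0 hit  d=D]
3: W B3 -> L1 miss wb->B1  d=D]
4: R B0 -> L0 hit  d=D]
5: W B0 -> L0 hit  d=D]
6: W B0 -> L0 hit  d=D]
7: R B3 -> L1 hit  d=D]
8: R B0 -> L0 hit  d=D]
9: R B5 -> L1 miss wb->B3  d=-]
10: R B5 -> L1 hit  d=-]
11: W B1 -> L1 miss  d=D]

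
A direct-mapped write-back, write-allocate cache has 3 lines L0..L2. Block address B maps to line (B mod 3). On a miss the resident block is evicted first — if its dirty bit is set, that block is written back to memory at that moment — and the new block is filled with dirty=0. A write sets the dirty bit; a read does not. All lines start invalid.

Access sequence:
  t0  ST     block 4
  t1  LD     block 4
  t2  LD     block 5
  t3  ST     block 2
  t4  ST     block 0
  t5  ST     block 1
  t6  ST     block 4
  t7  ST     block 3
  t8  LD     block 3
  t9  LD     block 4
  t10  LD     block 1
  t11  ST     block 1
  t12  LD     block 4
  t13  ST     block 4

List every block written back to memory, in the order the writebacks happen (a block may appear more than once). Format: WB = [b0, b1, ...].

  0 | W B4 → L1 miss [D]
  1 | R B4 → L1 hit [D]
  2 | R B5 → L2 miss [-]
  3 | W B2 → L2 miss [D]
  4 | W B0 → L0 miss [D]
  5 | W B1 → L1 miss wb→B4 [D]
  6 | W B4 → L1 miss wb→B1 [D]
  7 | W B3 → L0 miss wb→B0 [D]
  8 | R B3 → L0 hit [D]
  9 | R B4 → L1 hit [D]
  10 | R B1 → L1 miss wb→B4 [-]
  11 | W B1 → L1 hit [D]
  12 | R B4 → L1 miss wb→B1 [-]
  13 | W B4 → L1 hit [D]

WB = [4, 1, 0, 4, 1]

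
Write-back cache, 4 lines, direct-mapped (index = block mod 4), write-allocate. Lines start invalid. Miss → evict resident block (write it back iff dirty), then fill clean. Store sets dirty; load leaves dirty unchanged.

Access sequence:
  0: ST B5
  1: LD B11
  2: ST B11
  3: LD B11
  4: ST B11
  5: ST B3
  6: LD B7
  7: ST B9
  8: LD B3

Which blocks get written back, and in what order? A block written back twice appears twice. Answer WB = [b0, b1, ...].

  0 | W B5 → L1 miss [D]
  1 | R B11 → L3 miss [-]
  2 | W B11 → L3 hit [D]
  3 | R B11 → L3 hit [D]
  4 | W B11 → L3 hit [D]
  5 | W B3 → L3 miss wb→B11 [D]
  6 | R B7 → L3 miss wb→B3 [-]
  7 | W B9 → L1 miss wb→B5 [D]
  8 | R B3 → L3 miss [-]

WB = [11, 3, 5]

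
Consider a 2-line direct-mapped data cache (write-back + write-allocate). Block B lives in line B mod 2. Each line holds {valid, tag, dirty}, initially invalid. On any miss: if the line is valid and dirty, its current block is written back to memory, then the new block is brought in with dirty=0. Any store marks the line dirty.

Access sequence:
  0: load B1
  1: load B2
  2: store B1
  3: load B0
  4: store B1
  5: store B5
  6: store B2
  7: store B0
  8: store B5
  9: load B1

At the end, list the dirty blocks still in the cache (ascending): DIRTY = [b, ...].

DIRTY = [0]

0: R B1 -> L1 miss  d=-]
1: R B2 -> L0 miss  d=-]
2: W B1 -> L1 hit  d=D]
3: R B0 -> L0 miss  d=-]
4: W B1 -> L1 hit  d=D]
5: W B5 -> L1 miss wb->B1  d=D]
6: W B2 -> L0 miss  d=D]
7: W B0 -> L0 miss wb->B2  d=D]
8: W B5 -> L1 hit  d=D]
9: R B1 -> L1 miss wb->B5  d=-]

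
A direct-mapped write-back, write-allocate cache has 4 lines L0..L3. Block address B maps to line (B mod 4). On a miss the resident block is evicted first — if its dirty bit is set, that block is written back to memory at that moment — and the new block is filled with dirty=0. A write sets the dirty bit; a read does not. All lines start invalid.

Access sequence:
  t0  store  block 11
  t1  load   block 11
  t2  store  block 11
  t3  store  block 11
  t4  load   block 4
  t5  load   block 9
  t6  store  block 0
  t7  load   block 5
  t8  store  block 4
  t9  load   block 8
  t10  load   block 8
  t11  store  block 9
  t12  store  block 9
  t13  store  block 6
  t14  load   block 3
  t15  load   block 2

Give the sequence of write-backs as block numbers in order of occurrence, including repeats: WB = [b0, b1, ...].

0: W B11 → L3 miss [D]
1: R B11 → L3 hit [D]
2: W B11 → L3 hit [D]
3: W B11 → L3 hit [D]
4: R B4 → L0 miss [-]
5: R B9 → L1 miss [-]
6: W B0 → L0 miss [D]
7: R B5 → L1 miss [-]
8: W B4 → L0 miss wb→B0 [D]
9: R B8 → L0 miss wb→B4 [-]
10: R B8 → L0 hit [-]
11: W B9 → L1 miss [D]
12: W B9 → L1 hit [D]
13: W B6 → L2 miss [D]
14: R B3 → L3 miss wb→B11 [-]
15: R B2 → L2 miss wb→B6 [-]

WB = [0, 4, 11, 6]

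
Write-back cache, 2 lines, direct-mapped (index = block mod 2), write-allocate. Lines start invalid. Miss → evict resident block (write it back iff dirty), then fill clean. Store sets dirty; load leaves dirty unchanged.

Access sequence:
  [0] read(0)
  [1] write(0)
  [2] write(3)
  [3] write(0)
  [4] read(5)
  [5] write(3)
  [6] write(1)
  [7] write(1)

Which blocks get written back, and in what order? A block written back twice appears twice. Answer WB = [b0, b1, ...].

0: R B0 → L0 miss [-]
1: W B0 → L0 hit [D]
2: W B3 → L1 miss [D]
3: W B0 → L0 hit [D]
4: R B5 → L1 miss wb→B3 [-]
5: W B3 → L1 miss [D]
6: W B1 → L1 miss wb→B3 [D]
7: W B1 → L1 hit [D]

WB = [3, 3]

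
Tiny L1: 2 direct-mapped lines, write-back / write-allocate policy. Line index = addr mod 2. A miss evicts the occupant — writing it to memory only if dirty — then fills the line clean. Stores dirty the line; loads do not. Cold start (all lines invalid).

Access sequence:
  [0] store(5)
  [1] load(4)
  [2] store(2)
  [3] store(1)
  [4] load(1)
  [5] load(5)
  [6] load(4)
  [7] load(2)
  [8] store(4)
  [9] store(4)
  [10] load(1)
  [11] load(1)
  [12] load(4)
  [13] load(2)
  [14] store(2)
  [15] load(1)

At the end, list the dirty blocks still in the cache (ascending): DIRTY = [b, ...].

DIRTY = [2]

0: W B5 → L1 miss [D]
1: R B4 → L0 miss [-]
2: W B2 → L0 miss [D]
3: W B1 → L1 miss wb→B5 [D]
4: R B1 → L1 hit [D]
5: R B5 → L1 miss wb→B1 [-]
6: R B4 → L0 miss wb→B2 [-]
7: R B2 → L0 miss [-]
8: W B4 → L0 miss [D]
9: W B4 → L0 hit [D]
10: R B1 → L1 miss [-]
11: R B1 → L1 hit [-]
12: R B4 → L0 hit [D]
13: R B2 → L0 miss wb→B4 [-]
14: W B2 → L0 hit [D]
15: R B1 → L1 hit [-]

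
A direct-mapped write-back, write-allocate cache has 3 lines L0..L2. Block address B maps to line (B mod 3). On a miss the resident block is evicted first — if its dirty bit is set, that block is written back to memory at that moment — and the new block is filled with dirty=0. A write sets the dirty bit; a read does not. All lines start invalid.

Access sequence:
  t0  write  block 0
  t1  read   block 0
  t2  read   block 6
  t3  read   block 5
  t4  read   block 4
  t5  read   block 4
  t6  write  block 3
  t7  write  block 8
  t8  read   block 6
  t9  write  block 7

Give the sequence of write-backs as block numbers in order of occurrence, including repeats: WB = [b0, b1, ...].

0: W B0 -> L0 miss  d=D]
1: R B0 -> L0 hit  d=D]
2: R B6 -> L0 miss wb->B0  d=-]
3: R B5 -> L2 miss  d=-]
4: R B4 -> L1 miss  d=-]
5: R B4 -> L1 hit  d=-]
6: W B3 -> L0 miss  d=D]
7: W B8 -> L2 miss  d=D]
8: R B6 -> L0 miss wb->B3  d=-]
9: W B7 -> L1 miss  d=D]

WB = [0, 3]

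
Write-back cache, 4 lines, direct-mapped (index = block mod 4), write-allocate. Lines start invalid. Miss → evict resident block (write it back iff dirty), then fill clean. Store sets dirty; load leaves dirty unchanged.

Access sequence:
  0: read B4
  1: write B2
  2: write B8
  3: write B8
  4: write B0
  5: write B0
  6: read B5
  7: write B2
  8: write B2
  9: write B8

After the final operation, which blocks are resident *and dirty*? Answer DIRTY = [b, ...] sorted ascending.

  0 | R B4 → L0 miss [-]
  1 | W B2 → L2 miss [D]
  2 | W B8 → L0 miss [D]
  3 | W B8 → L0 hit [D]
  4 | W B0 → L0 miss wb→B8 [D]
  5 | W B0 → L0 hit [D]
  6 | R B5 → L1 miss [-]
  7 | W B2 → L2 hit [D]
  8 | W B2 → L2 hit [D]
  9 | W B8 → L0 miss wb→B0 [D]

DIRTY = [2, 8]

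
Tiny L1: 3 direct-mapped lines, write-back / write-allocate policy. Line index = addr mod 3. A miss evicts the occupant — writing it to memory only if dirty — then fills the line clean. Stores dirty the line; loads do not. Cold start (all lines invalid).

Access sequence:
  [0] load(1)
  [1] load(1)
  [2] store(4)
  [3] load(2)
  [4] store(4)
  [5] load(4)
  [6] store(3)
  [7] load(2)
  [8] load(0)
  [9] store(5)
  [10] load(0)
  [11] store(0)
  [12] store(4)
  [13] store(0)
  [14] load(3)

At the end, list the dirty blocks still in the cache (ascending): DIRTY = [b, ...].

  0 | R B1 → L1 miss [-]
  1 | R B1 → L1 hit [-]
  2 | W B4 → L1 miss [D]
  3 | R B2 → L2 miss [-]
  4 | W B4 → L1 hit [D]
  5 | R B4 → L1 hit [D]
  6 | W B3 → L0 miss [D]
  7 | R B2 → L2 hit [-]
  8 | R B0 → L0 miss wb→B3 [-]
  9 | W B5 → L2 miss [D]
  10 | R B0 → L0 hit [-]
  11 | W B0 → L0 hit [D]
  12 | W B4 → L1 hit [D]
  13 | W B0 → L0 hit [D]
  14 | R B3 → L0 miss wb→B0 [-]

DIRTY = [4, 5]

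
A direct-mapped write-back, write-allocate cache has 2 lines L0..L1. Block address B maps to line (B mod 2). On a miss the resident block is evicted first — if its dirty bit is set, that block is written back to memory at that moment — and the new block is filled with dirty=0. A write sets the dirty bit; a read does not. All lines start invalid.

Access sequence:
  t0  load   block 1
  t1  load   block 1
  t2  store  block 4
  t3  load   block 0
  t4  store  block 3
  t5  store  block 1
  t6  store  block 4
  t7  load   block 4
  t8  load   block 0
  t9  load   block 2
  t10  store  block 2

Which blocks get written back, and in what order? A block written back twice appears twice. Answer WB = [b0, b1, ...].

WB = [4, 3, 4]

  0 | R B1 → L1 miss [-]
  1 | R B1 → L1 hit [-]
  2 | W B4 → L0 miss [D]
  3 | R B0 → L0 miss wb→B4 [-]
  4 | W B3 → L1 miss [D]
  5 | W B1 → L1 miss wb→B3 [D]
  6 | W B4 → L0 miss [D]
  7 | R B4 → L0 hit [D]
  8 | R B0 → L0 miss wb→B4 [-]
  9 | R B2 → L0 miss [-]
  10 | W B2 → L0 hit [D]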